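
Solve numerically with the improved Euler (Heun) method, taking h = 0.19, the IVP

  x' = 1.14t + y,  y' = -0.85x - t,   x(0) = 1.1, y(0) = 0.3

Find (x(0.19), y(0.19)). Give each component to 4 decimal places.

Heun on (x,y): k1 = f(t_n, state_n); k2 = f(t_n + h, state_n + h·k1); state_{n+1} = state_n + (h/2)·(k1 + k2).
0.000000: (1.100000, 0.300000)
  k1 = (0.300000, -0.935000)
  predictor → (1.157000, 0.122350)
  k2 = (0.338950, -1.173450)
  → (1.160700, 0.099697)
(x(0.19), y(0.19)) ≈ (1.1607, 0.0997)

1.1607, 0.0997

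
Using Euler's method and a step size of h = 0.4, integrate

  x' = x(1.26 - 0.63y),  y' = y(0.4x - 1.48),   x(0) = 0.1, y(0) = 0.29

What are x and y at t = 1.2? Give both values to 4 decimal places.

Euler on (x,y): x_{n+1} = x_n + h·x', y_{n+1} = y_n + h·y'.
0.000000: (0.100000, 0.290000); f=(0.107730, -0.417600) → (0.143092, 0.122960)
0.400000: (0.143092, 0.122960); f=(0.169211, -0.174943) → (0.210777, 0.052983)
0.800000: (0.210777, 0.052983); f=(0.258543, -0.073948) → (0.314194, 0.023404)
(x(1.2), y(1.2)) ≈ (0.3142, 0.0234)

0.3142, 0.0234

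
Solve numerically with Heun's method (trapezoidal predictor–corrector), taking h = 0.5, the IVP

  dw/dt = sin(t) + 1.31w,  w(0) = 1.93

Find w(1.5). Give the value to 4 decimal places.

14.3914

Heun: k1 = f(t_n, w_n); k2 = f(t_n + h, w_n + h·k1); w_{n+1} = w_n + (h/2)·(k1 + k2).
t=0.000000, w=1.930000:
  k1 = f(0.000000, 1.930000) = 2.528300
  k2 = f(0.500000, 3.194150) = 4.663762
  w ← 1.930000 + (0.5/2)·(2.528300 + 4.663762) = 3.728016
t=0.500000, w=3.728016:
  k1 = f(0.500000, 3.728016) = 5.363126
  k2 = f(1.000000, 6.409578) = 9.238019
  w ← 3.728016 + (0.5/2)·(5.363126 + 9.238019) = 7.378302
t=1.000000, w=7.378302:
  k1 = f(1.000000, 7.378302) = 10.507046
  k2 = f(1.500000, 12.631825) = 17.545185
  w ← 7.378302 + (0.5/2)·(10.507046 + 17.545185) = 14.391360
w(1.5) ≈ 14.3914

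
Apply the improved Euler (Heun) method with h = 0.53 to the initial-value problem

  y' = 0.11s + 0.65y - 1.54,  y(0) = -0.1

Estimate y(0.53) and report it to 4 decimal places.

Heun: k1 = f(s_n, y_n); k2 = f(s_n + h, y_n + h·k1); y_{n+1} = y_n + (h/2)·(k1 + k2).
s=0.000000, y=-0.100000:
  k1 = f(0.000000, -0.100000) = -1.605000
  k2 = f(0.530000, -0.950650) = -2.099623
  y ← -0.100000 + (0.53/2)·(-1.605000 + (-2.099623)) = -1.081725
y(0.53) ≈ -1.0817

-1.0817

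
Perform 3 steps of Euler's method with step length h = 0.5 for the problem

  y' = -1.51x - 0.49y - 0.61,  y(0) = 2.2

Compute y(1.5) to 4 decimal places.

Euler: y_{n+1} = y_n + h·f(x_n, y_n).
x=0.000000, y=2.200000: f=-1.688000 → y ← 2.200000 + 0.5·(-1.688000) = 1.356000
x=0.500000, y=1.356000: f=-2.029440 → y ← 1.356000 + 0.5·(-2.029440) = 0.341280
x=1.000000, y=0.341280: f=-2.287227 → y ← 0.341280 + 0.5·(-2.287227) = -0.802334
y(1.5) ≈ -0.8023

-0.8023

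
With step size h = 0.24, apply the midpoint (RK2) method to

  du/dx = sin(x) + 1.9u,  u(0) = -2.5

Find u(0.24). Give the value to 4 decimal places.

Midpoint: k1 = f(x_n, u_n); k2 = f(x_n + h/2, u_n + (h/2)·k1); u_{n+1} = u_n + h·k2.
x=0.000000, u=-2.500000:
  k1 = f(0.000000, -2.500000) = -4.750000
  k2 = f(0.120000, -3.070000) = -5.713288
  u ← -2.500000 + 0.24·(-5.713288) = -3.871189
u(0.24) ≈ -3.8712

-3.8712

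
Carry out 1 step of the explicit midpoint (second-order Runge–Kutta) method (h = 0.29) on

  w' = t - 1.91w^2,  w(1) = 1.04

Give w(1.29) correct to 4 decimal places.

Midpoint: k1 = f(t_n, w_n); k2 = f(t_n + h/2, w_n + (h/2)·k1); w_{n+1} = w_n + h·k2.
t=1.000000, w=1.040000:
  k1 = f(1.000000, 1.040000) = -1.065856
  k2 = f(1.145000, 0.885451) = -0.352484
  w ← 1.040000 + 0.29·(-0.352484) = 0.937780
w(1.29) ≈ 0.9378

0.9378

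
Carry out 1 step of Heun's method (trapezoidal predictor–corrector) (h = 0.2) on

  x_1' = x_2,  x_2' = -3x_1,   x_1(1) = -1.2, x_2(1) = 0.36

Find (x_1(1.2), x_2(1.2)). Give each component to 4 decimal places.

Heun on (x_1,x_2): k1 = f(t_n, state_n); k2 = f(t_n + h, state_n + h·k1); state_{n+1} = state_n + (h/2)·(k1 + k2).
1.000000: (-1.200000, 0.360000)
  k1 = (0.360000, 3.600000)
  predictor → (-1.128000, 1.080000)
  k2 = (1.080000, 3.384000)
  → (-1.056000, 1.058400)
(x_1(1.2), x_2(1.2)) ≈ (-1.0560, 1.0584)

-1.0560, 1.0584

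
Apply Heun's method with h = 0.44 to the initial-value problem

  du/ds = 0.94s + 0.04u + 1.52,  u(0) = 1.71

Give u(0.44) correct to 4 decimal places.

2.5060

Heun: k1 = f(s_n, u_n); k2 = f(s_n + h, u_n + h·k1); u_{n+1} = u_n + (h/2)·(k1 + k2).
s=0.000000, u=1.710000:
  k1 = f(0.000000, 1.710000) = 1.588400
  k2 = f(0.440000, 2.408896) = 2.029956
  u ← 1.710000 + (0.44/2)·(1.588400 + 2.029956) = 2.506038
u(0.44) ≈ 2.5060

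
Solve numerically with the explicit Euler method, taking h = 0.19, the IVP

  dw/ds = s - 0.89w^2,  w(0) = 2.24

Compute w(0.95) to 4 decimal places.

0.9197

Euler: w_{n+1} = w_n + h·f(s_n, w_n).
s=0.000000, w=2.240000: f=-4.465664 → w ← 2.240000 + 0.19·(-4.465664) = 1.391524
s=0.190000, w=1.391524: f=-1.533341 → w ← 1.391524 + 0.19·(-1.533341) = 1.100189
s=0.380000, w=1.100189: f=-0.697270 → w ← 1.100189 + 0.19·(-0.697270) = 0.967708
s=0.570000, w=0.967708: f=-0.263448 → w ← 0.967708 + 0.19·(-0.263448) = 0.917653
s=0.760000, w=0.917653: f=0.010543 → w ← 0.917653 + 0.19·0.010543 = 0.919656
w(0.95) ≈ 0.9197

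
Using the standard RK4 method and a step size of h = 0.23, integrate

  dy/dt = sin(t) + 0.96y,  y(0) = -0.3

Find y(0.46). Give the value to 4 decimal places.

RK4: k1 = f(t_n, y_n); k2 = f(t_n + h/2, y_n + (h/2)·k1); k3 = f(t_n + h/2, y_n + (h/2)·k2); k4 = f(t_n + h, y_n + h·k3); y_{n+1} = y_n + (h/6)·(k1 + 2k2 + 2k3 + k4).
t=0.000000, y=-0.300000:
  k1 = f(0.000000, -0.300000) = -0.288000
  k2 = f(0.115000, -0.333120) = -0.205049
  k3 = f(0.115000, -0.323581) = -0.195891
  k4 = f(0.230000, -0.345055) = -0.103275
  y ← -0.300000 + (0.23/6)·(k1 + 2k2 + 2k3 + k4) = -0.345738
t=0.230000, y=-0.345738:
  k1 = f(0.230000, -0.345738) = -0.103931
  k2 = f(0.345000, -0.357690) = -0.005185
  k3 = f(0.345000, -0.346334) = 0.005716
  k4 = f(0.460000, -0.344423) = 0.113302
  y ← -0.345738 + (0.23/6)·(k1 + 2k2 + 2k3 + k4) = -0.345338
y(0.46) ≈ -0.3453

-0.3453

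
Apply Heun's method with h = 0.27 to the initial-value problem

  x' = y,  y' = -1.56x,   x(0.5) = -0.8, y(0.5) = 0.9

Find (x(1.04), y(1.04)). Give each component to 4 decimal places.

Heun on (x,y): k1 = f(t_n, state_n); k2 = f(t_n + h, state_n + h·k1); state_{n+1} = state_n + (h/2)·(k1 + k2).
0.500000: (-0.800000, 0.900000)
  k1 = (0.900000, 1.248000)
  predictor → (-0.557000, 1.236960)
  k2 = (1.236960, 0.868920)
  → (-0.511510, 1.185784)
0.770000: (-0.511510, 1.185784)
  k1 = (1.185784, 0.797956)
  predictor → (-0.191349, 1.401232)
  k2 = (1.401232, 0.298504)
  → (-0.162263, 1.333806)
(x(1.04), y(1.04)) ≈ (-0.1623, 1.3338)

-0.1623, 1.3338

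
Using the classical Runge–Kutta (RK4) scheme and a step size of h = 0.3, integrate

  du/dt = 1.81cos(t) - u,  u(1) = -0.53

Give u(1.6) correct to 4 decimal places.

-0.0991

RK4: k1 = f(t_n, u_n); k2 = f(t_n + h/2, u_n + (h/2)·k1); k3 = f(t_n + h/2, u_n + (h/2)·k2); k4 = f(t_n + h, u_n + h·k3); u_{n+1} = u_n + (h/6)·(k1 + 2k2 + 2k3 + k4).
t=1.000000, u=-0.530000:
  k1 = f(1.000000, -0.530000) = 1.507947
  k2 = f(1.150000, -0.303808) = 1.043170
  k3 = f(1.150000, -0.373524) = 1.112887
  k4 = f(1.300000, -0.196134) = 0.680307
  u ← -0.530000 + (0.3/6)·(k1 + 2k2 + 2k3 + k4) = -0.204982
t=1.300000, u=-0.204982:
  k1 = f(1.300000, -0.204982) = 0.689154
  k2 = f(1.450000, -0.101608) = 0.319718
  k3 = f(1.450000, -0.157024) = 0.375134
  k4 = f(1.600000, -0.092441) = 0.039590
  u ← -0.204982 + (0.3/6)·(k1 + 2k2 + 2k3 + k4) = -0.099059
u(1.6) ≈ -0.0991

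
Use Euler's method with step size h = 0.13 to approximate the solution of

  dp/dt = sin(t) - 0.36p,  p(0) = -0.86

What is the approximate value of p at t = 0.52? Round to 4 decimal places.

Euler: p_{n+1} = p_n + h·f(t_n, p_n).
t=0.000000, p=-0.860000: f=0.309600 → p ← -0.860000 + 0.13·0.309600 = -0.819752
t=0.130000, p=-0.819752: f=0.424745 → p ← -0.819752 + 0.13·0.424745 = -0.764535
t=0.260000, p=-0.764535: f=0.532313 → p ← -0.764535 + 0.13·0.532313 = -0.695334
t=0.390000, p=-0.695334: f=0.630509 → p ← -0.695334 + 0.13·0.630509 = -0.613368
p(0.52) ≈ -0.6134

-0.6134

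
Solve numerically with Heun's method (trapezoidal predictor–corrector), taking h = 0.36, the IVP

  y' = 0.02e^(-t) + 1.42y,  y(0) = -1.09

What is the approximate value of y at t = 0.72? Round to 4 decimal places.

-2.9197

Heun: k1 = f(t_n, y_n); k2 = f(t_n + h, y_n + h·k1); y_{n+1} = y_n + (h/2)·(k1 + k2).
t=0.000000, y=-1.090000:
  k1 = f(0.000000, -1.090000) = -1.527800
  k2 = f(0.360000, -1.640008) = -2.314858
  y ← -1.090000 + (0.36/2)·(-1.527800 + (-2.314858)) = -1.781678
t=0.360000, y=-1.781678:
  k1 = f(0.360000, -1.781678) = -2.516030
  k2 = f(0.720000, -2.687449) = -3.806443
  y ← -1.781678 + (0.36/2)·(-2.516030 + (-3.806443)) = -2.919723
y(0.72) ≈ -2.9197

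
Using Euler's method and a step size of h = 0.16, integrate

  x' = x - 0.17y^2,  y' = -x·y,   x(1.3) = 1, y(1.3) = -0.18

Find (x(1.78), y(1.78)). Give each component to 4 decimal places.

Euler on (x,y): x_{n+1} = x_n + h·x', y_{n+1} = y_n + h·y'.
1.300000: (1.000000, -0.180000); f=(0.994492, 0.180000) → (1.159119, -0.151200)
1.460000: (1.159119, -0.151200); f=(1.155232, 0.175259) → (1.343956, -0.123159)
1.620000: (1.343956, -0.123159); f=(1.341377, 0.165520) → (1.558576, -0.096675)
(x(1.78), y(1.78)) ≈ (1.5586, -0.0967)

1.5586, -0.0967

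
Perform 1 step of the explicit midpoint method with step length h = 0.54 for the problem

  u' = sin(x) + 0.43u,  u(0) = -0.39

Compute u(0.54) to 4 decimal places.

-0.3470

Midpoint: k1 = f(x_n, u_n); k2 = f(x_n + h/2, u_n + (h/2)·k1); u_{n+1} = u_n + h·k2.
x=0.000000, u=-0.390000:
  k1 = f(0.000000, -0.390000) = -0.167700
  k2 = f(0.270000, -0.435279) = 0.079561
  u ← -0.390000 + 0.54·0.079561 = -0.347037
u(0.54) ≈ -0.3470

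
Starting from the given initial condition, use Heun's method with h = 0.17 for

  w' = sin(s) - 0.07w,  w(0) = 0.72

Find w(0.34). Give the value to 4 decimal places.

0.7598

Heun: k1 = f(s_n, w_n); k2 = f(s_n + h, w_n + h·k1); w_{n+1} = w_n + (h/2)·(k1 + k2).
s=0.000000, w=0.720000:
  k1 = f(0.000000, 0.720000) = -0.050400
  k2 = f(0.170000, 0.711432) = 0.119382
  w ← 0.720000 + (0.17/2)·(-0.050400 + 0.119382) = 0.725863
s=0.170000, w=0.725863:
  k1 = f(0.170000, 0.725863) = 0.118372
  k2 = f(0.340000, 0.745987) = 0.281268
  w ← 0.725863 + (0.17/2)·(0.118372 + 0.281268) = 0.759833
w(0.34) ≈ 0.7598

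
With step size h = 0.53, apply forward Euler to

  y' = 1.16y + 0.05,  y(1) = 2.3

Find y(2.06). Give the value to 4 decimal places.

Euler: y_{n+1} = y_n + h·f(x_n, y_n).
x=1.000000, y=2.300000: f=2.718000 → y ← 2.300000 + 0.53·2.718000 = 3.740540
x=1.530000, y=3.740540: f=4.389026 → y ← 3.740540 + 0.53·4.389026 = 6.066724
y(2.06) ≈ 6.0667

6.0667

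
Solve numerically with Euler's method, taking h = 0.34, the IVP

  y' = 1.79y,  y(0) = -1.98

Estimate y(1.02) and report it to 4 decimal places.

Euler: y_{n+1} = y_n + h·f(t_n, y_n).
t=0.000000, y=-1.980000: f=-3.544200 → y ← -1.980000 + 0.34·(-3.544200) = -3.185028
t=0.340000, y=-3.185028: f=-5.701200 → y ← -3.185028 + 0.34·(-5.701200) = -5.123436
t=0.680000, y=-5.123436: f=-9.170951 → y ← -5.123436 + 0.34·(-9.170951) = -8.241559
y(1.02) ≈ -8.2416

-8.2416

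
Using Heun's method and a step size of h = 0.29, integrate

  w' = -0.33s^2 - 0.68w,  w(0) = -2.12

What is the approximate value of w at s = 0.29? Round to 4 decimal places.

Heun: k1 = f(s_n, w_n); k2 = f(s_n + h, w_n + h·k1); w_{n+1} = w_n + (h/2)·(k1 + k2).
s=0.000000, w=-2.120000:
  k1 = f(0.000000, -2.120000) = 1.441600
  k2 = f(0.290000, -1.701936) = 1.129563
  w ← -2.120000 + (0.29/2)·(1.441600 + 1.129563) = -1.747181
w(0.29) ≈ -1.7472

-1.7472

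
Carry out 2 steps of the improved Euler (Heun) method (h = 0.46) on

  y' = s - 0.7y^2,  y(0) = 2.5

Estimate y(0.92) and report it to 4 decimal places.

1.3291

Heun: k1 = f(s_n, y_n); k2 = f(s_n + h, y_n + h·k1); y_{n+1} = y_n + (h/2)·(k1 + k2).
s=0.000000, y=2.500000:
  k1 = f(0.000000, 2.500000) = -4.375000
  k2 = f(0.460000, 0.487500) = 0.293641
  y ← 2.500000 + (0.46/2)·(-4.375000 + 0.293641) = 1.561287
s=0.460000, y=1.561287:
  k1 = f(0.460000, 1.561287) = -1.246333
  k2 = f(0.920000, 0.987974) = 0.236735
  y ← 1.561287 + (0.46/2)·(-1.246333 + 0.236735) = 1.329080
y(0.92) ≈ 1.3291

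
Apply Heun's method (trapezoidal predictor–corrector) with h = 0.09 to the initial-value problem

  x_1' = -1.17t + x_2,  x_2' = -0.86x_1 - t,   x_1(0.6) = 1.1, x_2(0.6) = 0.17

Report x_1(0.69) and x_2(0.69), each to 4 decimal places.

Heun on (x_1,x_2): k1 = f(t_n, state_n); k2 = f(t_n + h, state_n + h·k1); state_{n+1} = state_n + (h/2)·(k1 + k2).
0.600000: (1.100000, 0.170000)
  k1 = (-0.532000, -1.546000)
  predictor → (1.052120, 0.030860)
  k2 = (-0.776440, -1.594823)
  → (1.041120, 0.028663)
(x_1(0.69), x_2(0.69)) ≈ (1.0411, 0.0287)

1.0411, 0.0287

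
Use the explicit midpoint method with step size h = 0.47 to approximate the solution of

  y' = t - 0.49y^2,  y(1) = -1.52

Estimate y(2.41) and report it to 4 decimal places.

Midpoint: k1 = f(t_n, y_n); k2 = f(t_n + h/2, y_n + (h/2)·k1); y_{n+1} = y_n + h·k2.
t=1.000000, y=-1.520000:
  k1 = f(1.000000, -1.520000) = -0.132096
  k2 = f(1.235000, -1.551043) = 0.056191
  y ← -1.520000 + 0.47·0.056191 = -1.493590
t=1.470000, y=-1.493590:
  k1 = f(1.470000, -1.493590) = 0.376902
  k2 = f(1.705000, -1.405018) = 0.737703
  y ← -1.493590 + 0.47·0.737703 = -1.146870
t=1.940000, y=-1.146870:
  k1 = f(1.940000, -1.146870) = 1.295498
  k2 = f(2.175000, -0.842428) = 1.827254
  y ← -1.146870 + 0.47·1.827254 = -0.288061
y(2.41) ≈ -0.2881

-0.2881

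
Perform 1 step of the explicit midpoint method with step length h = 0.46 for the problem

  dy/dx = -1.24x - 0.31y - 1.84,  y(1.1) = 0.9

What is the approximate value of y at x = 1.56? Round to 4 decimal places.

-0.7191

Midpoint: k1 = f(x_n, y_n); k2 = f(x_n + h/2, y_n + (h/2)·k1); y_{n+1} = y_n + h·k2.
x=1.100000, y=0.900000:
  k1 = f(1.100000, 0.900000) = -3.483000
  k2 = f(1.330000, 0.098910) = -3.519862
  y ← 0.900000 + 0.46·(-3.519862) = -0.719137
y(1.56) ≈ -0.7191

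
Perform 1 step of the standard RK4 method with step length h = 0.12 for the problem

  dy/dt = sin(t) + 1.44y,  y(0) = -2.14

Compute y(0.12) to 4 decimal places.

-2.5360

RK4: k1 = f(t_n, y_n); k2 = f(t_n + h/2, y_n + (h/2)·k1); k3 = f(t_n + h/2, y_n + (h/2)·k2); k4 = f(t_n + h, y_n + h·k3); y_{n+1} = y_n + (h/6)·(k1 + 2k2 + 2k3 + k4).
t=0.000000, y=-2.140000:
  k1 = f(0.000000, -2.140000) = -3.081600
  k2 = f(0.060000, -2.324896) = -3.287886
  k3 = f(0.060000, -2.337273) = -3.305709
  k4 = f(0.120000, -2.536685) = -3.533114
  y ← -2.140000 + (0.12/6)·(k1 + 2k2 + 2k3 + k4) = -2.536038
y(0.12) ≈ -2.5360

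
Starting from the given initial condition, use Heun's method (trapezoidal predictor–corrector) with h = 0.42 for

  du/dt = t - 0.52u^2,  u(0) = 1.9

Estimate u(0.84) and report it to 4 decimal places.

1.3416

Heun: k1 = f(t_n, u_n); k2 = f(t_n + h, u_n + h·k1); u_{n+1} = u_n + (h/2)·(k1 + k2).
t=0.000000, u=1.900000:
  k1 = f(0.000000, 1.900000) = -1.877200
  k2 = f(0.420000, 1.111576) = -0.222513
  u ← 1.900000 + (0.42/2)·(-1.877200 + (-0.222513)) = 1.459060
t=0.420000, u=1.459060:
  k1 = f(0.420000, 1.459060) = -0.687006
  k2 = f(0.840000, 1.170518) = 0.127542
  u ← 1.459060 + (0.42/2)·(-0.687006 + 0.127542) = 1.341573
u(0.84) ≈ 1.3416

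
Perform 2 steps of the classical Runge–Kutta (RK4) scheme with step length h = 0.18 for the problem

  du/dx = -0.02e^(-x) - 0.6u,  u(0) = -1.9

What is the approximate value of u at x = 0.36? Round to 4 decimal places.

RK4: k1 = f(x_n, u_n); k2 = f(x_n + h/2, u_n + (h/2)·k1); k3 = f(x_n + h/2, u_n + (h/2)·k2); k4 = f(x_n + h, u_n + h·k3); u_{n+1} = u_n + (h/6)·(k1 + 2k2 + 2k3 + k4).
x=0.000000, u=-1.900000:
  k1 = f(0.000000, -1.900000) = 1.120000
  k2 = f(0.090000, -1.799200) = 1.061241
  k3 = f(0.090000, -1.804488) = 1.064414
  k4 = f(0.180000, -1.708405) = 1.008338
  u ← -1.900000 + (0.18/6)·(k1 + 2k2 + 2k3 + k4) = -1.708611
x=0.180000, u=-1.708611:
  k1 = f(0.180000, -1.708611) = 1.008461
  k2 = f(0.270000, -1.617849) = 0.955442
  k3 = f(0.270000, -1.622621) = 0.958305
  k4 = f(0.360000, -1.536116) = 0.907716
  u ← -1.708611 + (0.18/6)·(k1 + 2k2 + 2k3 + k4) = -1.536300
u(0.36) ≈ -1.5363

-1.5363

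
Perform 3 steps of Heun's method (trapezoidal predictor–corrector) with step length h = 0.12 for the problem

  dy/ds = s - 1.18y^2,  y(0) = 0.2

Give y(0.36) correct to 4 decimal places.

0.2459

Heun: k1 = f(s_n, y_n); k2 = f(s_n + h, y_n + h·k1); y_{n+1} = y_n + (h/2)·(k1 + k2).
s=0.000000, y=0.200000:
  k1 = f(0.000000, 0.200000) = -0.047200
  k2 = f(0.120000, 0.194336) = 0.075436
  y ← 0.200000 + (0.12/2)·(-0.047200 + 0.075436) = 0.201694
s=0.120000, y=0.201694:
  k1 = f(0.120000, 0.201694) = 0.071997
  k2 = f(0.240000, 0.210334) = 0.187796
  y ← 0.201694 + (0.12/2)·(0.071997 + 0.187796) = 0.217282
s=0.240000, y=0.217282:
  k1 = f(0.240000, 0.217282) = 0.184291
  k2 = f(0.360000, 0.239397) = 0.292373
  y ← 0.217282 + (0.12/2)·(0.184291 + 0.292373) = 0.245882
y(0.36) ≈ 0.2459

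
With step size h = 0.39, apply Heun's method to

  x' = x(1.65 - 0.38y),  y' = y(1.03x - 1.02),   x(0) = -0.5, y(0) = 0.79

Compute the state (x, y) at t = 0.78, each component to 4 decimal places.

Heun on (x,y): k1 = f(t_n, state_n); k2 = f(t_n + h, state_n + h·k1); state_{n+1} = state_n + (h/2)·(k1 + k2).
0.000000: (-0.500000, 0.790000)
  k1 = (-0.674900, -1.212650)
  predictor → (-0.763211, 0.317066)
  k2 = (-1.167342, -0.572656)
  → (-0.859237, 0.441865)
0.390000: (-0.859237, 0.441865)
  k1 = (-1.273468, -0.841760)
  predictor → (-1.355890, 0.113579)
  k2 = (-2.178698, -0.274471)
  → (-1.532410, 0.224200)
(x(0.78), y(0.78)) ≈ (-1.5324, 0.2242)

-1.5324, 0.2242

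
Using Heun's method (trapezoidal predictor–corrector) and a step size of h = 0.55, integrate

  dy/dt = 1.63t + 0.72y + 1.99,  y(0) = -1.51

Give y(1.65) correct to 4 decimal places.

4.4534

Heun: k1 = f(t_n, y_n); k2 = f(t_n + h, y_n + h·k1); y_{n+1} = y_n + (h/2)·(k1 + k2).
t=0.000000, y=-1.510000:
  k1 = f(0.000000, -1.510000) = 0.902800
  k2 = f(0.550000, -1.013460) = 2.156809
  y ← -1.510000 + (0.55/2)·(0.902800 + 2.156809) = -0.668608
t=0.550000, y=-0.668608:
  k1 = f(0.550000, -0.668608) = 2.405103
  k2 = f(1.100000, 0.654199) = 4.254023
  y ← -0.668608 + (0.55/2)·(2.405103 + 4.254023) = 1.162652
t=1.100000, y=1.162652:
  k1 = f(1.100000, 1.162652) = 4.620109
  k2 = f(1.650000, 3.703712) = 7.346173
  y ← 1.162652 + (0.55/2)·(4.620109 + 7.346173) = 4.453380
y(1.65) ≈ 4.4534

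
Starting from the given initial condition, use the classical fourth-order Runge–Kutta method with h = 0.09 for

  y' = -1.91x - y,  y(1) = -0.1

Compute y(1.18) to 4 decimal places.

-0.4273

RK4: k1 = f(x_n, y_n); k2 = f(x_n + h/2, y_n + (h/2)·k1); k3 = f(x_n + h/2, y_n + (h/2)·k2); k4 = f(x_n + h, y_n + h·k3); y_{n+1} = y_n + (h/6)·(k1 + 2k2 + 2k3 + k4).
x=1.000000, y=-0.100000:
  k1 = f(1.000000, -0.100000) = -1.810000
  k2 = f(1.045000, -0.181450) = -1.814500
  k3 = f(1.045000, -0.181652) = -1.814297
  k4 = f(1.090000, -0.263287) = -1.818613
  y ← -0.100000 + (0.09/6)·(k1 + 2k2 + 2k3 + k4) = -0.263293
x=1.090000, y=-0.263293:
  k1 = f(1.090000, -0.263293) = -1.818607
  k2 = f(1.135000, -0.345130) = -1.822720
  k3 = f(1.135000, -0.345316) = -1.822534
  k4 = f(1.180000, -0.427321) = -1.826479
  y ← -0.263293 + (0.09/6)·(k1 + 2k2 + 2k3 + k4) = -0.427327
y(1.18) ≈ -0.4273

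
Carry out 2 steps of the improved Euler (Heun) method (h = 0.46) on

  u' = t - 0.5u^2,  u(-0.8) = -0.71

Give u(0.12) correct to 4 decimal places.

Heun: k1 = f(t_n, u_n); k2 = f(t_n + h, u_n + h·k1); u_{n+1} = u_n + (h/2)·(k1 + k2).
t=-0.800000, u=-0.710000:
  k1 = f(-0.800000, -0.710000) = -1.052050
  k2 = f(-0.340000, -1.193943) = -1.052750
  u ← -0.710000 + (0.46/2)·(-1.052050 + (-1.052750)) = -1.194104
t=-0.340000, u=-1.194104:
  k1 = f(-0.340000, -1.194104) = -1.052942
  k2 = f(0.120000, -1.678457) = -1.288610
  u ← -1.194104 + (0.46/2)·(-1.052942 + (-1.288610)) = -1.732661
u(0.12) ≈ -1.7327

-1.7327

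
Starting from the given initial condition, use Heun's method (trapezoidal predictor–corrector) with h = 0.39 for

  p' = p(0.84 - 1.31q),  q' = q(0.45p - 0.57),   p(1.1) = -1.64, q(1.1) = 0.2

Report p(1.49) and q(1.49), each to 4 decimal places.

-2.1037, 0.1208

Heun on (p,q): k1 = f(s_n, state_n); k2 = f(s_n + h, state_n + h·k1); state_{n+1} = state_n + (h/2)·(k1 + k2).
1.100000: (-1.640000, 0.200000)
  k1 = (-0.947920, -0.261600)
  predictor → (-2.009689, 0.097976)
  k2 = (-1.430198, -0.144452)
  → (-2.103733, 0.120820)
(p(1.49), q(1.49)) ≈ (-2.1037, 0.1208)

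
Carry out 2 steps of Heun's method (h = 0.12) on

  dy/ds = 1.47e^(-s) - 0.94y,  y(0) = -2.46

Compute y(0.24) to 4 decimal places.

-1.6856

Heun: k1 = f(s_n, y_n); k2 = f(s_n + h, y_n + h·k1); y_{n+1} = y_n + (h/2)·(k1 + k2).
s=0.000000, y=-2.460000:
  k1 = f(0.000000, -2.460000) = 3.782400
  k2 = f(0.120000, -2.006112) = 3.189518
  y ← -2.460000 + (0.12/2)·(3.782400 + 3.189518) = -2.041685
s=0.120000, y=-2.041685:
  k1 = f(0.120000, -2.041685) = 3.222957
  k2 = f(0.240000, -1.654930) = 2.711977
  y ← -2.041685 + (0.12/2)·(3.222957 + 2.711977) = -1.685589
y(0.24) ≈ -1.6856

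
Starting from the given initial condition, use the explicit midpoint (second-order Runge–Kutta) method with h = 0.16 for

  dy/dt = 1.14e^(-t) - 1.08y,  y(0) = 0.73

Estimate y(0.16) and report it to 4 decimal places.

Midpoint: k1 = f(t_n, y_n); k2 = f(t_n + h/2, y_n + (h/2)·k1); y_{n+1} = y_n + h·k2.
t=0.000000, y=0.730000:
  k1 = f(0.000000, 0.730000) = 0.351600
  k2 = f(0.080000, 0.758128) = 0.233574
  y ← 0.730000 + 0.16·0.233574 = 0.767372
y(0.16) ≈ 0.7674

0.7674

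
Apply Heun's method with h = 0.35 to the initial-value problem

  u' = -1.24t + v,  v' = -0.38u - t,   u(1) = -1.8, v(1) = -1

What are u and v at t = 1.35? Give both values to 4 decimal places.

-2.6793, -1.1197

Heun on (u,v): k1 = f(t_n, state_n); k2 = f(t_n + h, state_n + h·k1); state_{n+1} = state_n + (h/2)·(k1 + k2).
1.000000: (-1.800000, -1.000000)
  k1 = (-2.240000, -0.316000)
  predictor → (-2.584000, -1.110600)
  k2 = (-2.784600, -0.368080)
  → (-2.679305, -1.119714)
(u(1.35), v(1.35)) ≈ (-2.6793, -1.1197)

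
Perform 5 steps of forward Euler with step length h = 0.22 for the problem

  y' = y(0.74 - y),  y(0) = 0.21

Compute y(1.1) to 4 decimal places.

Euler: y_{n+1} = y_n + h·f(x_n, y_n).
x=0.000000, y=0.210000: f=0.111300 → y ← 0.210000 + 0.22·0.111300 = 0.234486
x=0.220000, y=0.234486: f=0.118536 → y ← 0.234486 + 0.22·0.118536 = 0.260564
x=0.440000, y=0.260564: f=0.124924 → y ← 0.260564 + 0.22·0.124924 = 0.288047
x=0.660000, y=0.288047: f=0.130184 → y ← 0.288047 + 0.22·0.130184 = 0.316688
x=0.880000, y=0.316688: f=0.134058 → y ← 0.316688 + 0.22·0.134058 = 0.346180
y(1.1) ≈ 0.3462

0.3462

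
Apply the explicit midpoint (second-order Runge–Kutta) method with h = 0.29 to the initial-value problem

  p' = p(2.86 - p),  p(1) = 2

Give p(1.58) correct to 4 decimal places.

2.6218

Midpoint: k1 = f(t_n, p_n); k2 = f(t_n + h/2, p_n + (h/2)·k1); p_{n+1} = p_n + h·k2.
t=1.000000, p=2.000000:
  k1 = f(1.000000, 2.000000) = 1.720000
  k2 = f(1.145000, 2.249400) = 1.373484
  p ← 2.000000 + 0.29·1.373484 = 2.398310
t=1.290000, p=2.398310:
  k1 = f(1.290000, 2.398310) = 1.107275
  k2 = f(1.435000, 2.558865) = 0.770563
  p ← 2.398310 + 0.29·0.770563 = 2.621774
p(1.58) ≈ 2.6218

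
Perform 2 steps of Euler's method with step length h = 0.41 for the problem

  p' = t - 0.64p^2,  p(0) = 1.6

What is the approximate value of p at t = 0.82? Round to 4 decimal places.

Euler: p_{n+1} = p_n + h·f(t_n, p_n).
t=0.000000, p=1.600000: f=-1.638400 → p ← 1.600000 + 0.41·(-1.638400) = 0.928256
t=0.410000, p=0.928256: f=-0.141462 → p ← 0.928256 + 0.41·(-0.141462) = 0.870257
p(0.82) ≈ 0.8703

0.8703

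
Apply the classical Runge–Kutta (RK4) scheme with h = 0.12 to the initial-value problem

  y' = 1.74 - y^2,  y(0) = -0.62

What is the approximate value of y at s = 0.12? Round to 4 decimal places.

RK4: k1 = f(s_n, y_n); k2 = f(s_n + h/2, y_n + (h/2)·k1); k3 = f(s_n + h/2, y_n + (h/2)·k2); k4 = f(s_n + h, y_n + h·k3); y_{n+1} = y_n + (h/6)·(k1 + 2k2 + 2k3 + k4).
s=0.000000, y=-0.620000:
  k1 = f(0.000000, -0.620000) = 1.355600
  k2 = f(0.060000, -0.538664) = 1.449841
  k3 = f(0.060000, -0.533010) = 1.455901
  k4 = f(0.120000, -0.445292) = 1.541715
  y ← -0.620000 + (0.12/6)·(k1 + 2k2 + 2k3 + k4) = -0.445824
y(0.12) ≈ -0.4458

-0.4458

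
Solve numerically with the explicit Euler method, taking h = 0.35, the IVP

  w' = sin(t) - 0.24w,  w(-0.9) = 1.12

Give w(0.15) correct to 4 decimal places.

0.3937

Euler: w_{n+1} = w_n + h·f(t_n, w_n).
t=-0.900000, w=1.120000: f=-1.052127 → w ← 1.120000 + 0.35·(-1.052127) = 0.751756
t=-0.550000, w=0.751756: f=-0.703109 → w ← 0.751756 + 0.35·(-0.703109) = 0.505668
t=-0.200000, w=0.505668: f=-0.320030 → w ← 0.505668 + 0.35·(-0.320030) = 0.393657
w(0.15) ≈ 0.3937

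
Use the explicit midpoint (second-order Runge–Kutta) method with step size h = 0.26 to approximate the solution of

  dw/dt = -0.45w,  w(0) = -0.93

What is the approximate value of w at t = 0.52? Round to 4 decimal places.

Midpoint: k1 = f(t_n, w_n); k2 = f(t_n + h/2, w_n + (h/2)·k1); w_{n+1} = w_n + h·k2.
t=0.000000, w=-0.930000:
  k1 = f(0.000000, -0.930000) = 0.418500
  k2 = f(0.130000, -0.875595) = 0.394018
  w ← -0.930000 + 0.26·0.394018 = -0.827555
t=0.260000, w=-0.827555:
  k1 = f(0.260000, -0.827555) = 0.372400
  k2 = f(0.390000, -0.779143) = 0.350615
  w ← -0.827555 + 0.26·0.350615 = -0.736396
w(0.52) ≈ -0.7364

-0.7364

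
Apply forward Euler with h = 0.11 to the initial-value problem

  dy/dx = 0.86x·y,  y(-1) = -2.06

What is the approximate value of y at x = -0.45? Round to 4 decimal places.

Euler: y_{n+1} = y_n + h·f(x_n, y_n).
x=-1.000000, y=-2.060000: f=1.771600 → y ← -2.060000 + 0.11·1.771600 = -1.865124
x=-0.890000, y=-1.865124: f=1.427566 → y ← -1.865124 + 0.11·1.427566 = -1.708092
x=-0.780000, y=-1.708092: f=1.145788 → y ← -1.708092 + 0.11·1.145788 = -1.582055
x=-0.670000, y=-1.582055: f=0.911580 → y ← -1.582055 + 0.11·0.911580 = -1.481781
x=-0.560000, y=-1.481781: f=0.713626 → y ← -1.481781 + 0.11·0.713626 = -1.403282
y(-0.45) ≈ -1.4033

-1.4033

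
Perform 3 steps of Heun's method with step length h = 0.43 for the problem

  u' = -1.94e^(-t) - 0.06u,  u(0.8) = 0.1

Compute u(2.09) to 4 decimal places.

Heun: k1 = f(t_n, u_n); k2 = f(t_n + h, u_n + h·k1); u_{n+1} = u_n + (h/2)·(k1 + k2).
t=0.800000, u=0.100000:
  k1 = f(0.800000, 0.100000) = -0.877698
  k2 = f(1.230000, -0.277410) = -0.550403
  u ← 0.100000 + (0.43/2)·(-0.877698 + (-0.550403)) = -0.207042
t=1.230000, u=-0.207042:
  k1 = f(1.230000, -0.207042) = -0.554625
  k2 = f(1.660000, -0.445531) = -0.342138
  u ← -0.207042 + (0.43/2)·(-0.554625 + (-0.342138)) = -0.399846
t=1.660000, u=-0.399846:
  k1 = f(1.660000, -0.399846) = -0.344879
  k2 = f(2.090000, -0.548144) = -0.207064
  u ← -0.399846 + (0.43/2)·(-0.344879 + (-0.207064)) = -0.518514
u(2.09) ≈ -0.5185

-0.5185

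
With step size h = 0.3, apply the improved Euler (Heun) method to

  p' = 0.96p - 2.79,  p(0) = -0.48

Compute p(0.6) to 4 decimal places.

Heun: k1 = f(t_n, p_n); k2 = f(t_n + h, p_n + h·k1); p_{n+1} = p_n + (h/2)·(k1 + k2).
t=0.000000, p=-0.480000:
  k1 = f(0.000000, -0.480000) = -3.250800
  k2 = f(0.300000, -1.455240) = -4.187030
  p ← -0.480000 + (0.3/2)·(-3.250800 + (-4.187030)) = -1.595675
t=0.300000, p=-1.595675:
  k1 = f(0.300000, -1.595675) = -4.321848
  k2 = f(0.600000, -2.892229) = -5.566540
  p ← -1.595675 + (0.3/2)·(-4.321848 + (-5.566540)) = -3.078933
p(0.6) ≈ -3.0789

-3.0789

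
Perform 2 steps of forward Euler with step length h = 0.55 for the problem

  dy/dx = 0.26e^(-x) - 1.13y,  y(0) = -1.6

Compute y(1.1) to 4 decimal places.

Euler: y_{n+1} = y_n + h·f(x_n, y_n).
x=0.000000, y=-1.600000: f=2.068000 → y ← -1.600000 + 0.55·2.068000 = -0.462600
x=0.550000, y=-0.462600: f=0.672745 → y ← -0.462600 + 0.55·0.672745 = -0.092590
y(1.1) ≈ -0.0926

-0.0926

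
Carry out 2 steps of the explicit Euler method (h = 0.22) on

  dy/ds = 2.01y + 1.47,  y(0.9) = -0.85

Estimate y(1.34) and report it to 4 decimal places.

-0.9781

Euler: y_{n+1} = y_n + h·f(s_n, y_n).
s=0.900000, y=-0.850000: f=-0.238500 → y ← -0.850000 + 0.22·(-0.238500) = -0.902470
s=1.120000, y=-0.902470: f=-0.343965 → y ← -0.902470 + 0.22·(-0.343965) = -0.978142
y(1.34) ≈ -0.9781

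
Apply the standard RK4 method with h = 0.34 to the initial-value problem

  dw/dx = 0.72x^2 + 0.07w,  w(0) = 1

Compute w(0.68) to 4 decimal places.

RK4: k1 = f(x_n, w_n); k2 = f(x_n + h/2, w_n + (h/2)·k1); k3 = f(x_n + h/2, w_n + (h/2)·k2); k4 = f(x_n + h, w_n + h·k3); w_{n+1} = w_n + (h/6)·(k1 + 2k2 + 2k3 + k4).
x=0.000000, w=1.000000:
  k1 = f(0.000000, 1.000000) = 0.070000
  k2 = f(0.170000, 1.011900) = 0.091641
  k3 = f(0.170000, 1.015579) = 0.091899
  k4 = f(0.340000, 1.031245) = 0.155419
  w ← 1.000000 + (0.34/6)·(k1 + 2k2 + 2k3 + k4) = 1.033575
x=0.340000, w=1.033575:
  k1 = f(0.340000, 1.033575) = 0.155582
  k2 = f(0.510000, 1.060024) = 0.261474
  k3 = f(0.510000, 1.078025) = 0.262734
  k4 = f(0.680000, 1.122904) = 0.411531
  w ← 1.033575 + (0.34/6)·(k1 + 2k2 + 2k3 + k4) = 1.125122
w(0.68) ≈ 1.1251

1.1251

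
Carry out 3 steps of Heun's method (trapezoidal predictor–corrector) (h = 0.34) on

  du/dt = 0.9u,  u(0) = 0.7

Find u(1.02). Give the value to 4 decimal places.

1.7331

Heun: k1 = f(t_n, u_n); k2 = f(t_n + h, u_n + h·k1); u_{n+1} = u_n + (h/2)·(k1 + k2).
t=0.000000, u=0.700000:
  k1 = f(0.000000, 0.700000) = 0.630000
  k2 = f(0.340000, 0.914200) = 0.822780
  u ← 0.700000 + (0.34/2)·(0.630000 + 0.822780) = 0.946973
t=0.340000, u=0.946973:
  k1 = f(0.340000, 0.946973) = 0.852275
  k2 = f(0.680000, 1.236746) = 1.113072
  u ← 0.946973 + (0.34/2)·(0.852275 + 1.113072) = 1.281082
t=0.680000, u=1.281082:
  k1 = f(0.680000, 1.281082) = 1.152973
  k2 = f(1.020000, 1.673093) = 1.505783
  u ← 1.281082 + (0.34/2)·(1.152973 + 1.505783) = 1.733070
u(1.02) ≈ 1.7331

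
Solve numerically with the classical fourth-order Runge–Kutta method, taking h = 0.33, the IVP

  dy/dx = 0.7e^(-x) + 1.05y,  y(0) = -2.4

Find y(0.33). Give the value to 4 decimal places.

RK4: k1 = f(x_n, y_n); k2 = f(x_n + h/2, y_n + (h/2)·k1); k3 = f(x_n + h/2, y_n + (h/2)·k2); k4 = f(x_n + h, y_n + h·k3); y_{n+1} = y_n + (h/6)·(k1 + 2k2 + 2k3 + k4).
x=0.000000, y=-2.400000:
  k1 = f(0.000000, -2.400000) = -1.820000
  k2 = f(0.165000, -2.700300) = -2.241789
  k3 = f(0.165000, -2.769895) = -2.314864
  k4 = f(0.330000, -3.163905) = -2.818854
  y ← -2.400000 + (0.33/6)·(k1 + 2k2 + 2k3 + k4) = -3.156369
y(0.33) ≈ -3.1564

-3.1564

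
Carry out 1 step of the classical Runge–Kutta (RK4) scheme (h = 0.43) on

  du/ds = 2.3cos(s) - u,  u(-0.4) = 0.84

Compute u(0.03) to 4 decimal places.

RK4: k1 = f(s_n, u_n); k2 = f(s_n + h/2, u_n + (h/2)·k1); k3 = f(s_n + h/2, u_n + (h/2)·k2); k4 = f(s_n + h, u_n + h·k3); u_{n+1} = u_n + (h/6)·(k1 + 2k2 + 2k3 + k4).
s=-0.400000, u=0.840000:
  k1 = f(-0.400000, 0.840000) = 1.278440
  k2 = f(-0.185000, 1.114865) = 1.145889
  k3 = f(-0.185000, 1.086366) = 1.174387
  k4 = f(0.030000, 1.344987) = 0.953979
  u ← 0.840000 + (0.43/6)·(k1 + 2k2 + 2k3 + k4) = 1.332563
u(0.03) ≈ 1.3326

1.3326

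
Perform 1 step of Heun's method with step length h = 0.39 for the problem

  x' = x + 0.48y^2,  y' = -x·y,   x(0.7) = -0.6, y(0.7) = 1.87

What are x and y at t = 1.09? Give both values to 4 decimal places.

0.0737, 2.1695

Heun on (x,y): k1 = f(t_n, state_n); k2 = f(t_n + h, state_n + h·k1); state_{n+1} = state_n + (h/2)·(k1 + k2).
0.700000: (-0.600000, 1.870000)
  k1 = (1.078512, 1.122000)
  predictor → (-0.179380, 2.307580)
  k2 = (2.376584, 0.413934)
  → (0.073744, 2.169507)
(x(1.09), y(1.09)) ≈ (0.0737, 2.1695)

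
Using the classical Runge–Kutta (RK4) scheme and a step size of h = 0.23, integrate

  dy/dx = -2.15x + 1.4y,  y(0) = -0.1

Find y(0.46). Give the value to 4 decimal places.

RK4: k1 = f(x_n, y_n); k2 = f(x_n + h/2, y_n + (h/2)·k1); k3 = f(x_n + h/2, y_n + (h/2)·k2); k4 = f(x_n + h, y_n + h·k3); y_{n+1} = y_n + (h/6)·(k1 + 2k2 + 2k3 + k4).
x=0.000000, y=-0.100000:
  k1 = f(0.000000, -0.100000) = -0.140000
  k2 = f(0.115000, -0.116100) = -0.409790
  k3 = f(0.115000, -0.147126) = -0.453226
  k4 = f(0.230000, -0.204242) = -0.780439
  y ← -0.100000 + (0.23/6)·(k1 + 2k2 + 2k3 + k4) = -0.201448
x=0.230000, y=-0.201448:
  k1 = f(0.230000, -0.201448) = -0.776527
  k2 = f(0.345000, -0.290749) = -1.148798
  k3 = f(0.345000, -0.333560) = -1.208734
  k4 = f(0.460000, -0.479457) = -1.660240
  y ← -0.201448 + (0.23/6)·(k1 + 2k2 + 2k3 + k4) = -0.475602
y(0.46) ≈ -0.4756

-0.4756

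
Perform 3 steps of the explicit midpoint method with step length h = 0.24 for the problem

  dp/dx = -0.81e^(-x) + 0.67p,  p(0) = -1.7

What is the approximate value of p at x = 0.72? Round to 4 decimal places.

-3.2979

Midpoint: k1 = f(x_n, p_n); k2 = f(x_n + h/2, p_n + (h/2)·k1); p_{n+1} = p_n + h·k2.
x=0.000000, p=-1.700000:
  k1 = f(0.000000, -1.700000) = -1.949000
  k2 = f(0.120000, -1.933880) = -2.014105
  p ← -1.700000 + 0.24·(-2.014105) = -2.183385
x=0.240000, p=-2.183385:
  k1 = f(0.240000, -2.183385) = -2.100037
  k2 = f(0.360000, -2.435390) = -2.196829
  p ← -2.183385 + 0.24·(-2.196829) = -2.710624
x=0.480000, p=-2.710624:
  k1 = f(0.480000, -2.710624) = -2.317333
  k2 = f(0.600000, -2.988704) = -2.446969
  p ← -2.710624 + 0.24·(-2.446969) = -3.297897
p(0.72) ≈ -3.2979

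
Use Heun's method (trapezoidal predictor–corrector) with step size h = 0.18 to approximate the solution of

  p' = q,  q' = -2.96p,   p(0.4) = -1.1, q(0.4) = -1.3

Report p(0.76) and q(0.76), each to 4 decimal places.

-1.3371, 0.0623

Heun on (p,q): k1 = f(t_n, state_n); k2 = f(t_n + h, state_n + h·k1); state_{n+1} = state_n + (h/2)·(k1 + k2).
0.400000: (-1.100000, -1.300000)
  k1 = (-1.300000, 3.256000)
  predictor → (-1.334000, -0.713920)
  k2 = (-0.713920, 3.948640)
  → (-1.281253, -0.651582)
0.580000: (-1.281253, -0.651582)
  k1 = (-0.651582, 3.792508)
  predictor → (-1.398538, 0.031069)
  k2 = (0.031069, 4.139671)
  → (-1.337099, 0.062314)
(p(0.76), q(0.76)) ≈ (-1.3371, 0.0623)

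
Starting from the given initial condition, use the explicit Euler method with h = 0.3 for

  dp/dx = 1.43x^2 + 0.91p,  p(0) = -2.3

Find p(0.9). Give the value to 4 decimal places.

-4.5412

Euler: p_{n+1} = p_n + h·f(x_n, p_n).
x=0.000000, p=-2.300000: f=-2.093000 → p ← -2.300000 + 0.3·(-2.093000) = -2.927900
x=0.300000, p=-2.927900: f=-2.535689 → p ← -2.927900 + 0.3·(-2.535689) = -3.688607
x=0.600000, p=-3.688607: f=-2.841832 → p ← -3.688607 + 0.3·(-2.841832) = -4.541156
p(0.9) ≈ -4.5412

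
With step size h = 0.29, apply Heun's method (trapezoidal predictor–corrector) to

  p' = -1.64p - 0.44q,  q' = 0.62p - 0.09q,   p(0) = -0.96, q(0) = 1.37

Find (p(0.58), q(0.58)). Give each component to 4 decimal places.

Heun on (p,q): k1 = f(s_n, state_n); k2 = f(s_n + h, state_n + h·k1); state_{n+1} = state_n + (h/2)·(k1 + k2).
0.000000: (-0.960000, 1.370000)
  k1 = (0.971600, -0.718500)
  predictor → (-0.678236, 1.161635)
  k2 = (0.601188, -0.525053)
  → (-0.731946, 1.189685)
0.290000: (-0.731946, 1.189685)
  k1 = (0.676930, -0.560878)
  predictor → (-0.535636, 1.027030)
  k2 = (0.426550, -0.424527)
  → (-0.571941, 1.046801)
(p(0.58), q(0.58)) ≈ (-0.5719, 1.0468)

-0.5719, 1.0468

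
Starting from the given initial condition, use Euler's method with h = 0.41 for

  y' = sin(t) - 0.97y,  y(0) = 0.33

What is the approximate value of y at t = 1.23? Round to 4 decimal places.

Euler: y_{n+1} = y_n + h·f(t_n, y_n).
t=0.000000, y=0.330000: f=-0.320100 → y ← 0.330000 + 0.41·(-0.320100) = 0.198759
t=0.410000, y=0.198759: f=0.205813 → y ← 0.198759 + 0.41·0.205813 = 0.283142
t=0.820000, y=0.283142: f=0.456498 → y ← 0.283142 + 0.41·0.456498 = 0.470306
y(1.23) ≈ 0.4703

0.4703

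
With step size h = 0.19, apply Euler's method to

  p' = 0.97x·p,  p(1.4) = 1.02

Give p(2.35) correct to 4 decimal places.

4.1992

Euler: p_{n+1} = p_n + h·f(x_n, p_n).
x=1.400000, p=1.020000: f=1.385160 → p ← 1.020000 + 0.19·1.385160 = 1.283180
x=1.590000, p=1.283180: f=1.979049 → p ← 1.283180 + 0.19·1.979049 = 1.659200
x=1.780000, p=1.659200: f=2.864774 → p ← 1.659200 + 0.19·2.864774 = 2.203507
x=1.970000, p=2.203507: f=4.210681 → p ← 2.203507 + 0.19·4.210681 = 3.003536
x=2.160000, p=3.003536: f=6.293009 → p ← 3.003536 + 0.19·6.293009 = 4.199208
p(2.35) ≈ 4.1992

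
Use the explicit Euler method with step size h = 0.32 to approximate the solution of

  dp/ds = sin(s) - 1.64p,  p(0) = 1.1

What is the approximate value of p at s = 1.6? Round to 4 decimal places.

0.5117

Euler: p_{n+1} = p_n + h·f(s_n, p_n).
s=0.000000, p=1.100000: f=-1.804000 → p ← 1.100000 + 0.32·(-1.804000) = 0.522720
s=0.320000, p=0.522720: f=-0.542694 → p ← 0.522720 + 0.32·(-0.542694) = 0.349058
s=0.640000, p=0.349058: f=0.024741 → p ← 0.349058 + 0.32·0.024741 = 0.356975
s=0.960000, p=0.356975: f=0.233753 → p ← 0.356975 + 0.32·0.233753 = 0.431776
s=1.280000, p=0.431776: f=0.249904 → p ← 0.431776 + 0.32·0.249904 = 0.511745
p(1.6) ≈ 0.5117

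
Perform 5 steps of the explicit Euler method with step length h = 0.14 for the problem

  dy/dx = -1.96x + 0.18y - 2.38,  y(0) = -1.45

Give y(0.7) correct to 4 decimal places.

Euler: y_{n+1} = y_n + h·f(x_n, y_n).
x=0.000000, y=-1.450000: f=-2.641000 → y ← -1.450000 + 0.14·(-2.641000) = -1.819740
x=0.140000, y=-1.819740: f=-2.981953 → y ← -1.819740 + 0.14·(-2.981953) = -2.237213
x=0.280000, y=-2.237213: f=-3.331498 → y ← -2.237213 + 0.14·(-3.331498) = -2.703623
x=0.420000, y=-2.703623: f=-3.689852 → y ← -2.703623 + 0.14·(-3.689852) = -3.220203
x=0.560000, y=-3.220203: f=-4.057236 → y ← -3.220203 + 0.14·(-4.057236) = -3.788216
y(0.7) ≈ -3.7882

-3.7882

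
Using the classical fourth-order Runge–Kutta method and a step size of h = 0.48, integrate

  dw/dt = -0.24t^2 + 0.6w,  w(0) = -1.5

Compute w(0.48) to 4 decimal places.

-2.0101

RK4: k1 = f(t_n, w_n); k2 = f(t_n + h/2, w_n + (h/2)·k1); k3 = f(t_n + h/2, w_n + (h/2)·k2); k4 = f(t_n + h, w_n + h·k3); w_{n+1} = w_n + (h/6)·(k1 + 2k2 + 2k3 + k4).
t=0.000000, w=-1.500000:
  k1 = f(0.000000, -1.500000) = -0.900000
  k2 = f(0.240000, -1.716000) = -1.043424
  k3 = f(0.240000, -1.750422) = -1.064077
  k4 = f(0.480000, -2.010757) = -1.261750
  w ← -1.500000 + (0.48/6)·(k1 + 2k2 + 2k3 + k4) = -2.010140
w(0.48) ≈ -2.0101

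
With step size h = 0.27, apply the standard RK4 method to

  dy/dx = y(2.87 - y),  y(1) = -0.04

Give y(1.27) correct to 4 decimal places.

-0.0881

RK4: k1 = f(x_n, y_n); k2 = f(x_n + h/2, y_n + (h/2)·k1); k3 = f(x_n + h/2, y_n + (h/2)·k2); k4 = f(x_n + h, y_n + h·k3); y_{n+1} = y_n + (h/6)·(k1 + 2k2 + 2k3 + k4).
x=1.000000, y=-0.040000:
  k1 = f(1.000000, -0.040000) = -0.116400
  k2 = f(1.135000, -0.055714) = -0.163003
  k3 = f(1.135000, -0.062005) = -0.181800
  k4 = f(1.270000, -0.089086) = -0.263613
  y ← -0.040000 + (0.27/6)·(k1 + 2k2 + 2k3 + k4) = -0.088133
y(1.27) ≈ -0.0881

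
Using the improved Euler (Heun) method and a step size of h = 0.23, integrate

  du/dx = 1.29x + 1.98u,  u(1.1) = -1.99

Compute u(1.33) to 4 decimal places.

-2.6678

Heun: k1 = f(x_n, u_n); k2 = f(x_n + h, u_n + h·k1); u_{n+1} = u_n + (h/2)·(k1 + k2).
x=1.100000, u=-1.990000:
  k1 = f(1.100000, -1.990000) = -2.521200
  k2 = f(1.330000, -2.569876) = -3.372654
  u ← -1.990000 + (0.23/2)·(-2.521200 + (-3.372654)) = -2.667793
u(1.33) ≈ -2.6678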